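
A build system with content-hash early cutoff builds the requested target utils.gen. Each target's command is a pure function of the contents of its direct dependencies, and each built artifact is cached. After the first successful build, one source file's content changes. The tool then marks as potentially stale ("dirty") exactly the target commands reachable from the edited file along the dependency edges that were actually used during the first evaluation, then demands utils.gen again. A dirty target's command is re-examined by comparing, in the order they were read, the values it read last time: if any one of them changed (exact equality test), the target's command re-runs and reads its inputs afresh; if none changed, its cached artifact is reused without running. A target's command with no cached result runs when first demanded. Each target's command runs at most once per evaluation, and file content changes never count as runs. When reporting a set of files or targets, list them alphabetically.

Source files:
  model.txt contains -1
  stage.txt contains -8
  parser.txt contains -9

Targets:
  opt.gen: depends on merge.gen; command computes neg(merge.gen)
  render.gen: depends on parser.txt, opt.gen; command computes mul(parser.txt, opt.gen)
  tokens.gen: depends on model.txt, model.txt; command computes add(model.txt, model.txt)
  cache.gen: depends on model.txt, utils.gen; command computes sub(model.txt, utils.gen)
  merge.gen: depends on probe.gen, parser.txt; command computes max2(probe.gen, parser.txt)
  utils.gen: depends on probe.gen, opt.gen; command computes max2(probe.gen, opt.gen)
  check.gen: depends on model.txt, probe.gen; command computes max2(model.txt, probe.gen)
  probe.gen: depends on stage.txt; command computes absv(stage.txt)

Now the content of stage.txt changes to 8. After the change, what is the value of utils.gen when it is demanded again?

First evaluation (everything demanded from the output):
  probe.gen = absv(-8) = 8
  merge.gen = max2(8, -9) = 8
  opt.gen = neg(8) = -8
  utils.gen = max2(8, -8) = 8

Propagation after the edit:
  probe.gen: runs — stage.txt -8->8; result 8 (same value as before).
  merge.gen: checked — values it read are unchanged (probe.gen unchanged, parser.txt unchanged); reused cached 8 without running.
  opt.gen: checked — values it read are unchanged (merge.gen unchanged); reused cached -8 without running.
  utils.gen: checked — values it read are unchanged (probe.gen unchanged, opt.gen unchanged); reused cached 8 without running.

Key observation: the change is absorbed at probe.gen — it re-runs but produces the same value, and the output's value is unchanged.

New value of utils.gen: 8.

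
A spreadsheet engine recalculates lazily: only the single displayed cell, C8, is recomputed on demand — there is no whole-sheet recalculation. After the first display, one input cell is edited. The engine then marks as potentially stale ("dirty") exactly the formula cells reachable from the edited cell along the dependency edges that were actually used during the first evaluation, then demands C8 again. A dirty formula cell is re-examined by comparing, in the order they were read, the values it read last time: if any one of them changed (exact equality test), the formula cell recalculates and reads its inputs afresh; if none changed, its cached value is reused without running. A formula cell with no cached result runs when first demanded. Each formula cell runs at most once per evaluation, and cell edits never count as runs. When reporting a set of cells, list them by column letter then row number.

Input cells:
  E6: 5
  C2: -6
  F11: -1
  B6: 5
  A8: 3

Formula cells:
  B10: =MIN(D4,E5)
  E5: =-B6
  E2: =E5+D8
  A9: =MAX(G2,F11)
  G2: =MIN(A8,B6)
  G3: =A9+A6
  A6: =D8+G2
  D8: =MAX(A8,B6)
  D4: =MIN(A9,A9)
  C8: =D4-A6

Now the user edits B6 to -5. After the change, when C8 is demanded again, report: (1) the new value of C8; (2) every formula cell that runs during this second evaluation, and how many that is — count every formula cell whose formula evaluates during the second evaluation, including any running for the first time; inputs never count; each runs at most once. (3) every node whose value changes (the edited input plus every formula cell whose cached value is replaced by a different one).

First evaluation (everything demanded from the output):
  D8 = MAX(3, 5) = 5
  G2 = MIN(3, 5) = 3
  A6 = 5 + 3 = 8
  A9 = MAX(3, -1) = 3
  D4 = MIN(3, 3) = 3
  C8 = 3 - 8 = -5

Propagation after the edit:
  D8: runs — B6 5->-5; result 3.
  G2: runs — B6 5->-5; result -5.
  A6: runs — D8 5->3; G2 3->-5; result -2.
  A9: runs — G2 3->-5; result -1.
  D4: runs — A9 3->-1; A9 3->-1; result -1.
  C8: runs — D4 3->-1; A6 8->-2; result 1.

New value of C8: 1.
Formula cells that run: A6, A9, C8, D4, D8, G2 — 6 in total.
Values that change: A6, A9, B6, C8, D4, D8, G2.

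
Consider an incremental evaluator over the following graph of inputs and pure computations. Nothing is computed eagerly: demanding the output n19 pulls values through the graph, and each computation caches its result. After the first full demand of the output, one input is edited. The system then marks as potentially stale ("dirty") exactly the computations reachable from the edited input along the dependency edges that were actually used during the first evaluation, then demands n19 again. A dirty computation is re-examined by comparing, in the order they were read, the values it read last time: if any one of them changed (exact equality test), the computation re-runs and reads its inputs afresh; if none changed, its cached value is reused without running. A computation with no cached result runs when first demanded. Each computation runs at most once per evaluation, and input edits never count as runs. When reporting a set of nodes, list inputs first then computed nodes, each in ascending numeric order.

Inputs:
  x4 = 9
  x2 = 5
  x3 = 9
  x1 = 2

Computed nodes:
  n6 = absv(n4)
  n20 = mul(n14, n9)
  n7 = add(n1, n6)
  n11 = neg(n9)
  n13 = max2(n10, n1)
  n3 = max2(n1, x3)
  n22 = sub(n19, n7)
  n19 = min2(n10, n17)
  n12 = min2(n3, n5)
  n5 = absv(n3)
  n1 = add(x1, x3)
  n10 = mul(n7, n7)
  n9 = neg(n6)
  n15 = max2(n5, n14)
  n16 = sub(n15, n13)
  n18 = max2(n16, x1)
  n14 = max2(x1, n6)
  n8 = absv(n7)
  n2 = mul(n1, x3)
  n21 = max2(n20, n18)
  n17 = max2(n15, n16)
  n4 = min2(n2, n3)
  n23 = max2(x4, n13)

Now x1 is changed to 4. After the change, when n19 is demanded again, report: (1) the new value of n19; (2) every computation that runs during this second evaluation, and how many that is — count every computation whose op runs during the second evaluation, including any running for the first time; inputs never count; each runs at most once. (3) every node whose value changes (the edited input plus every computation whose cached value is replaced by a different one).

Initial pass — values computed on the first demand:
  n1 = add(2, 9) = 11
  n2 = mul(11, 9) = 99
  n3 = max2(11, 9) = 11
  n4 = min2(99, 11) = 11
  n5 = absv(11) = 11
  n6 = absv(11) = 11
  n7 = add(11, 11) = 22
  n10 = mul(22, 22) = 484
  n13 = max2(484, 11) = 484
  n14 = max2(2, 11) = 11
  n15 = max2(11, 11) = 11
  n16 = sub(11, 484) = -473
  n17 = max2(11, -473) = 11
  n19 = min2(484, 11) = 11

Second demand — change propagation:
  n1: re-runs because x1 2->4; new result 13.
  n2: re-runs because n1 11->13; new result 117.
  n3: re-runs because n1 11->13; new result 13.
  n4: re-runs because n2 99->117; n3 11->13; new result 13.
  n5: re-runs because n3 11->13; new result 13.
  n6: re-runs because n4 11->13; new result 13.
  n7: re-runs because n1 11->13; n6 11->13; new result 26.
  n10: re-runs because n7 22->26; n7 22->26; new result 676.
  n13: re-runs because n10 484->676; n1 11->13; new result 676.
  n14: re-runs because x1 2->4; n6 11->13; new result 13.
  n15: re-runs because n5 11->13; n14 11->13; new result 13.
  n16: re-runs because n15 11->13; n13 484->676; new result -663.
  n17: re-runs because n15 11->13; n16 -473->-663; new result 13.
  n19: re-runs because n10 484->676; n17 11->13; new result 13.

n19 now evaluates to 13.
Run set: n1, n2, n3, n4, n5, n6, n7, n10, n13, n14, n15, n16, n17, n19 (14 run).
Changed values: x1, n1, n2, n3, n4, n5, n6, n7, n10, n13, n14, n15, n16, n17, n19.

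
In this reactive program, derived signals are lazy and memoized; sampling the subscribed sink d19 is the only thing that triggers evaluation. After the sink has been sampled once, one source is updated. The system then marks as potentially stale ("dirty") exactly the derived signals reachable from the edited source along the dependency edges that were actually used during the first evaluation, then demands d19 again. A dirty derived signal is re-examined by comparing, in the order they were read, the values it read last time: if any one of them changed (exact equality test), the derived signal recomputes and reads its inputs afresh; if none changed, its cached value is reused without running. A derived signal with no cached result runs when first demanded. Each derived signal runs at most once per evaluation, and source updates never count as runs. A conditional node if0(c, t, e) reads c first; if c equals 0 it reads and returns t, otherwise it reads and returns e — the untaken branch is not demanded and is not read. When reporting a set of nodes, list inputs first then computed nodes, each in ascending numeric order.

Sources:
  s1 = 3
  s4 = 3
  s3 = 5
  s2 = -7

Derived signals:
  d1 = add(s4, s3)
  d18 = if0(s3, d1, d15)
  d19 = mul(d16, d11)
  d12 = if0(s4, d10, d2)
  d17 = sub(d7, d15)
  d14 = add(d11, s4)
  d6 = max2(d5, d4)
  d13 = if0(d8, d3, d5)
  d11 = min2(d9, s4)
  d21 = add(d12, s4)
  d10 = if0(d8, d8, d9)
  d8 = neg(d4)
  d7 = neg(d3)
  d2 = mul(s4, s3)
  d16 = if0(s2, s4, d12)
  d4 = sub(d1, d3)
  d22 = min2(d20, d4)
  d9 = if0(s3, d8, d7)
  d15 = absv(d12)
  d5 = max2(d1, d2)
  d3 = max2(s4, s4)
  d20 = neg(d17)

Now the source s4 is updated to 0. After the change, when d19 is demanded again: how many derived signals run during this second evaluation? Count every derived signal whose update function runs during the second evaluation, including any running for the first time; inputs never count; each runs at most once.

11 derived signals run: d1, d3, d4, d7, d8, d9, d10, d11, d12, d16, d19.
Note the branch switch — demand abandons d2, which is never re-examined.

First demand of the output computes:
  d2 = mul(3, 5) = 15
  d3 = max2(3, 3) = 3
  d7 = neg(3) = -3
  d9 = if0(s3=5 -> else branch d7) = -3
  d11 = min2(-3, 3) = -3
  d12 = if0(s4=3 -> else branch d2) = 15
  d16 = if0(s2=-7 -> else branch d12) = 15
  d19 = mul(15, -3) = -45

After the edit, cleaning proceeds:
  d1: had never run; runs now, result 5.
  d2: stays stale; no demand reaches it after the flip.
  d3: a read changed (s4 3->0; s4 3->0) — executes, giving 0.
  d4: had never run; runs now, result 5.
  d7: a read changed (d3 3->0) — executes, giving 0.
  d8: had never run; runs now, result -5.
  d9: a read changed (d7 -3->0) — executes, giving 0.
  d10: had never run; runs now, result 0.
  d11: a read changed (d9 -3->0; s4 3->0) — executes, giving 0.
  d12: a read changed (s4 3->0) — executes, giving 0.
  d16: a read changed (d12 15->0) — executes, giving 0.
  d19: a read changed (d16 15->0; d11 -3->0) — executes, giving 0.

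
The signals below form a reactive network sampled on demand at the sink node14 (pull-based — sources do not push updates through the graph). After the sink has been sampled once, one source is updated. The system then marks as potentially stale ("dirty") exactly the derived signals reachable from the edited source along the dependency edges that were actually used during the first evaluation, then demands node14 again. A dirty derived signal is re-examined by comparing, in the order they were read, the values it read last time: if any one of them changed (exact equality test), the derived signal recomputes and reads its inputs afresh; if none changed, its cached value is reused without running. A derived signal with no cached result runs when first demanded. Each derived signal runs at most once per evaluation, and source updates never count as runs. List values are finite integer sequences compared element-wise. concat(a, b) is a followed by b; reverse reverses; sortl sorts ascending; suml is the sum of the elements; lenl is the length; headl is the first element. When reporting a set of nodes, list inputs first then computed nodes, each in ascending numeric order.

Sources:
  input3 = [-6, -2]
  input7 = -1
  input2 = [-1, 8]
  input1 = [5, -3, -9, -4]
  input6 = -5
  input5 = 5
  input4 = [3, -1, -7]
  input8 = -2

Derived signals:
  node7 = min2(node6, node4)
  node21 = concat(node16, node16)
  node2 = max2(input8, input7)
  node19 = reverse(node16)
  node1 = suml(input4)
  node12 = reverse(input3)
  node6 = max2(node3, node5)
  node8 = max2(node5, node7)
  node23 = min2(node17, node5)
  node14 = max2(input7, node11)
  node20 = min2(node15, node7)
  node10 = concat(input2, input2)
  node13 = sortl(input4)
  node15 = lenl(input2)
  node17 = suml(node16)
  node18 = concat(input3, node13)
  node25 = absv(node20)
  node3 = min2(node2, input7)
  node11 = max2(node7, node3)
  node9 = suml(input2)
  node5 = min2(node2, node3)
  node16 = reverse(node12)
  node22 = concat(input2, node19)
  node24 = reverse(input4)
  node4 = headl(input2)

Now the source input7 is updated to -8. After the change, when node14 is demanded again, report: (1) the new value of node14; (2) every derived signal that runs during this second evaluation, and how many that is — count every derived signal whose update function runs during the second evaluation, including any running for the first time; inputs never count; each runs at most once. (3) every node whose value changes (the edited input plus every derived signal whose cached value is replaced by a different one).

Initial pass — values computed on the first demand:
  node2 = max2(-2, -1) = -1
  node3 = min2(-1, -1) = -1
  node4 = headl([-1, 8]) = -1
  node5 = min2(-1, -1) = -1
  node6 = max2(-1, -1) = -1
  node7 = min2(-1, -1) = -1
  node11 = max2(-1, -1) = -1
  node14 = max2(-1, -1) = -1

Second demand — change propagation:
  node2: re-runs because input7 -1->-8; new result -2.
  node3: re-runs because node2 -1->-2; input7 -1->-8; new result -8.
  node5: re-runs because node2 -1->-2; node3 -1->-8; new result -8.
  node6: re-runs because node3 -1->-8; node5 -1->-8; new result -8.
  node7: re-runs because node6 -1->-8; new result -8.
  node11: re-runs because node7 -1->-8; node3 -1->-8; new result -8.
  node14: re-runs because input7 -1->-8; node11 -1->-8; new result -8.

node14 now evaluates to -8.
Run set: node2, node3, node5, node6, node7, node11, node14 (7 run).
Changed values: input7, node2, node3, node5, node6, node7, node11, node14.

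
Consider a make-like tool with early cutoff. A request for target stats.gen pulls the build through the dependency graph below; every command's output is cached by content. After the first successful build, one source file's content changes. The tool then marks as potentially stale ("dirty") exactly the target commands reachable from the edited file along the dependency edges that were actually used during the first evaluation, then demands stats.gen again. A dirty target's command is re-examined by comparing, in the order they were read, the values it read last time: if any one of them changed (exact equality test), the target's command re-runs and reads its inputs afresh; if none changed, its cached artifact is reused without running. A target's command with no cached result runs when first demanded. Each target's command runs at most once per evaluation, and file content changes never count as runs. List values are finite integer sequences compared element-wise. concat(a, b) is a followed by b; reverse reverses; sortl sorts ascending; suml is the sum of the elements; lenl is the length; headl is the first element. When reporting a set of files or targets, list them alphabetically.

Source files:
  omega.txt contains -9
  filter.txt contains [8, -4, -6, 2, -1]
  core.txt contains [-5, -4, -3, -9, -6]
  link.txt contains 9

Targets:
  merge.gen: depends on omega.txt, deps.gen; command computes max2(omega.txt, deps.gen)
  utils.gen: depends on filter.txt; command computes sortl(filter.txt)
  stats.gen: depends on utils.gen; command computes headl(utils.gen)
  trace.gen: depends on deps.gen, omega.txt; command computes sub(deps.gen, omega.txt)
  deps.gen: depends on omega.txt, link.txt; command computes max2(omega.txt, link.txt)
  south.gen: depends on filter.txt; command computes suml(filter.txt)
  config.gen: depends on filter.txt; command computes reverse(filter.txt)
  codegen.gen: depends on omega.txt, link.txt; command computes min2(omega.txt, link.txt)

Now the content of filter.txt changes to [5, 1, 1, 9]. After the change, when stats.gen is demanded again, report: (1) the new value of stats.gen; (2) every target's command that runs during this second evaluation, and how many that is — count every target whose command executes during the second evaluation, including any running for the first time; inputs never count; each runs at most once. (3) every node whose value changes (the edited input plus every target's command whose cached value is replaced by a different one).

Demanding stats.gen again yields 1.
2 target commands run: stats.gen, utils.gen.
The nodes whose values change: filter.txt, stats.gen, utils.gen.

First demand of the output computes:
  utils.gen = sortl([8, -4, -6, 2, -1]) = [-6, -4, -1, 2, 8]
  stats.gen = headl([-6, -4, -1, 2, 8]) = -6

After the edit, cleaning proceeds:
  utils.gen: a read changed (filter.txt [8, -4, -6, 2, -1]->[5, 1, 1, 9]) — executes, giving [1, 1, 5, 9].
  stats.gen: a read changed (utils.gen [-6, -4, -1, 2, 8]->[1, 1, 5, 9]) — executes, giving 1.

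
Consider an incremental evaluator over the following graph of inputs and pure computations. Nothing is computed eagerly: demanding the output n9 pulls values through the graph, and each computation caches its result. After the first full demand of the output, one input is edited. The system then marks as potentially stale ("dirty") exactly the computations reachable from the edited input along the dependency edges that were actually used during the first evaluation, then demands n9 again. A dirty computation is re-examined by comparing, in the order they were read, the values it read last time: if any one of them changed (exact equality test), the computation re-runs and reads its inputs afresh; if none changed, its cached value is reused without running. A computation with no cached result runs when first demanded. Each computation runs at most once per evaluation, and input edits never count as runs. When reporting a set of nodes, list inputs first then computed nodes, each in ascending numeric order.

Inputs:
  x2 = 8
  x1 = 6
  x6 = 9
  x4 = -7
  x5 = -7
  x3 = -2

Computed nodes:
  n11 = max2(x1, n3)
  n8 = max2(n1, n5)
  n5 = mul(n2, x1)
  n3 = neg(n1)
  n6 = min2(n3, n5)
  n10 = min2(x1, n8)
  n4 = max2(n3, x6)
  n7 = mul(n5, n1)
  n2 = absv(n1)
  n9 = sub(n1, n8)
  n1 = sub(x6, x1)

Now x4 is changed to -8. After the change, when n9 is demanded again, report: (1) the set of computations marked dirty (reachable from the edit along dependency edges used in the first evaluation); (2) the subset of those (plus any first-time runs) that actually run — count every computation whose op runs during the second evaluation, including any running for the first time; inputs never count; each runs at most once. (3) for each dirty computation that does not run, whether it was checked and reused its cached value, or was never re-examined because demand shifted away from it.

Initial pass — values computed on the first demand:
  n1 = sub(9, 6) = 3
  n2 = absv(3) = 3
  n5 = mul(3, 6) = 18
  n8 = max2(3, 18) = 18
  n9 = sub(3, 18) = -15

Second demand — change propagation:
  no demanded computation ever read x4, so the edit dirties nothing and nothing runs.

The important point: nothing the output needs ever reads x4, so the edit is invisible to it.

Dirty set: none.
Run set: none (0 run).
All dirty computations ended up running.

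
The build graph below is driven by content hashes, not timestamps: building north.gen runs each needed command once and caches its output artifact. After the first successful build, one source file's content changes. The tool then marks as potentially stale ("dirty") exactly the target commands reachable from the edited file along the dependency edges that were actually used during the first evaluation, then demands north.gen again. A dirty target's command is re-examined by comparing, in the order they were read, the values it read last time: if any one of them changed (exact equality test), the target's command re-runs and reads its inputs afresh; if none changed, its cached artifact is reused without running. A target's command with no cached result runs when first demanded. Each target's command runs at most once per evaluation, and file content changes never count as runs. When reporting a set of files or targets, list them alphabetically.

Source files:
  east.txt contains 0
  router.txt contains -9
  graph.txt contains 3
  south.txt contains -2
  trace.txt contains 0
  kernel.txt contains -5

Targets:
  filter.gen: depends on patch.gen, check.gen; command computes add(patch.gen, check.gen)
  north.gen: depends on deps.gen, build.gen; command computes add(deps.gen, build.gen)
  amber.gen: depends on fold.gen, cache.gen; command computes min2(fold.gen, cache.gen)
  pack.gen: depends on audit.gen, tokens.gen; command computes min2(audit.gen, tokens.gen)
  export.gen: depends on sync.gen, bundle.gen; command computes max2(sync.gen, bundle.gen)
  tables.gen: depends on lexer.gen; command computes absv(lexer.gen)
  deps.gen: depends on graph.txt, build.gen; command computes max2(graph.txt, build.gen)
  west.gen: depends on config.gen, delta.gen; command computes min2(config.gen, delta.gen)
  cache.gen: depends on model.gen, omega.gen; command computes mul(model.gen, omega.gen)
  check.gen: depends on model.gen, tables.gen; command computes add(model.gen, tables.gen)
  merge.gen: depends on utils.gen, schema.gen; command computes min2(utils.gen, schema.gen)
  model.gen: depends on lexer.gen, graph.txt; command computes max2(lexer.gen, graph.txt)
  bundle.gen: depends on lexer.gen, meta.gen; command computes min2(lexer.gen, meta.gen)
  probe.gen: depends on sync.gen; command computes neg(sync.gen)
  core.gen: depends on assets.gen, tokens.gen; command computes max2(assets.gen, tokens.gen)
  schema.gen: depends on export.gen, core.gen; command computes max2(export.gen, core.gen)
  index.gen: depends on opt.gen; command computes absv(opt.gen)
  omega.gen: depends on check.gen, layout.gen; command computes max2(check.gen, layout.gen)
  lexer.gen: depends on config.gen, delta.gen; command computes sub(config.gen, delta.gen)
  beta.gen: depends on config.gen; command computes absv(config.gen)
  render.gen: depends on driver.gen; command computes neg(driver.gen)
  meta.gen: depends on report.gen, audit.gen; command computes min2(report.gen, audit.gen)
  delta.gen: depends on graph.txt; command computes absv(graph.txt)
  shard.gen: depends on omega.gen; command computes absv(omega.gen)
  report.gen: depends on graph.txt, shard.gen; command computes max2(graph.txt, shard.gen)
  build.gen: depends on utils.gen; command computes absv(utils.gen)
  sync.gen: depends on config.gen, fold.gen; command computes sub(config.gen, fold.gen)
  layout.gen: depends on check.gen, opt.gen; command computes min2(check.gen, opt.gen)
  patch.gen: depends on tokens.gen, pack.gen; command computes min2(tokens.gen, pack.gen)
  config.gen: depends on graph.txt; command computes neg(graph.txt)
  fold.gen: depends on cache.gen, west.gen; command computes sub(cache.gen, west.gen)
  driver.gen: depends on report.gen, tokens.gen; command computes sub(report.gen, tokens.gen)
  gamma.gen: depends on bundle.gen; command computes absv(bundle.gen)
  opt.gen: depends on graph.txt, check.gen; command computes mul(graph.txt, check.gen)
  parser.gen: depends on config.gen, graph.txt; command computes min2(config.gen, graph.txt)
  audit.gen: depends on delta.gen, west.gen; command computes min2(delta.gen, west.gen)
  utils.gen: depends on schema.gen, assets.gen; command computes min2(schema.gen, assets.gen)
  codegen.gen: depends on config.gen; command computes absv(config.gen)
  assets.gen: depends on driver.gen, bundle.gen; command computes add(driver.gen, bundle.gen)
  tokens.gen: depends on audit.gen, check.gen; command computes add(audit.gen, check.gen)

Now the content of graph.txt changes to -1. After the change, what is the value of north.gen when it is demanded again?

north.gen now evaluates to 2.

Initial pass — values computed on the first demand:
  config.gen = neg(3) = -3
  delta.gen = absv(3) = 3
  lexer.gen = sub(-3, 3) = -6
  model.gen = max2(-6, 3) = 3
  tables.gen = absv(-6) = 6
  check.gen = add(3, 6) = 9
  opt.gen = mul(3, 9) = 27
  layout.gen = min2(9, 27) = 9
  omega.gen = max2(9, 9) = 9
  cache.gen = mul(3, 9) = 27
  shard.gen = absv(9) = 9
  report.gen = max2(3, 9) = 9
  west.gen = min2(-3, 3) = -3
  audit.gen = min2(3, -3) = -3
  fold.gen = sub(27, -3) = 30
  meta.gen = min2(9, -3) = -3
  bundle.gen = min2(-6, -3) = -6
  sync.gen = sub(-3, 30) = -33
  export.gen = max2(-33, -6) = -6
  tokens.gen = add(-3, 9) = 6
  driver.gen = sub(9, 6) = 3
  assets.gen = add(3, -6) = -3
  core.gen = max2(-3, 6) = 6
  schema.gen = max2(-6, 6) = 6
  utils.gen = min2(6, -3) = -3
  build.gen = absv(-3) = 3
  deps.gen = max2(3, 3) = 3
  north.gen = add(3, 3) = 6

Second demand — change propagation:
  config.gen: re-runs because graph.txt 3->-1; new result 1.
  delta.gen: re-runs because graph.txt 3->-1; new result 1.
  lexer.gen: re-runs because config.gen -3->1; delta.gen 3->1; new result 0.
  model.gen: re-runs because lexer.gen -6->0; graph.txt 3->-1; new result 0.
  tables.gen: re-runs because lexer.gen -6->0; new result 0.
  check.gen: re-runs because model.gen 3->0; tables.gen 6->0; new result 0.
  opt.gen: re-runs because graph.txt 3->-1; check.gen 9->0; new result 0.
  layout.gen: re-runs because check.gen 9->0; opt.gen 27->0; new result 0.
  omega.gen: re-runs because check.gen 9->0; layout.gen 9->0; new result 0.
  cache.gen: re-runs because model.gen 3->0; omega.gen 9->0; new result 0.
  shard.gen: re-runs because omega.gen 9->0; new result 0.
  report.gen: re-runs because graph.txt 3->-1; shard.gen 9->0; new result 0.
  west.gen: re-runs because config.gen -3->1; delta.gen 3->1; new result 1.
  audit.gen: re-runs because delta.gen 3->1; west.gen -3->1; new result 1.
  fold.gen: re-runs because cache.gen 27->0; west.gen -3->1; new result -1.
  meta.gen: re-runs because report.gen 9->0; audit.gen -3->1; new result 0.
  bundle.gen: re-runs because lexer.gen -6->0; meta.gen -3->0; new result 0.
  sync.gen: re-runs because config.gen -3->1; fold.gen 30->-1; new result 2.
  export.gen: re-runs because sync.gen -33->2; bundle.gen -6->0; new result 2.
  tokens.gen: re-runs because audit.gen -3->1; check.gen 9->0; new result 1.
  driver.gen: re-runs because report.gen 9->0; tokens.gen 6->1; new result -1.
  assets.gen: re-runs because driver.gen 3->-1; bundle.gen -6->0; new result -1.
  core.gen: re-runs because assets.gen -3->-1; tokens.gen 6->1; new result 1.
  schema.gen: re-runs because export.gen -6->2; core.gen 6->1; new result 2.
  utils.gen: re-runs because schema.gen 6->2; assets.gen -3->-1; new result -1.
  build.gen: re-runs because utils.gen -3->-1; new result 1.
  deps.gen: re-runs because graph.txt 3->-1; build.gen 3->1; new result 1.
  north.gen: re-runs because deps.gen 3->1; build.gen 3->1; new result 2.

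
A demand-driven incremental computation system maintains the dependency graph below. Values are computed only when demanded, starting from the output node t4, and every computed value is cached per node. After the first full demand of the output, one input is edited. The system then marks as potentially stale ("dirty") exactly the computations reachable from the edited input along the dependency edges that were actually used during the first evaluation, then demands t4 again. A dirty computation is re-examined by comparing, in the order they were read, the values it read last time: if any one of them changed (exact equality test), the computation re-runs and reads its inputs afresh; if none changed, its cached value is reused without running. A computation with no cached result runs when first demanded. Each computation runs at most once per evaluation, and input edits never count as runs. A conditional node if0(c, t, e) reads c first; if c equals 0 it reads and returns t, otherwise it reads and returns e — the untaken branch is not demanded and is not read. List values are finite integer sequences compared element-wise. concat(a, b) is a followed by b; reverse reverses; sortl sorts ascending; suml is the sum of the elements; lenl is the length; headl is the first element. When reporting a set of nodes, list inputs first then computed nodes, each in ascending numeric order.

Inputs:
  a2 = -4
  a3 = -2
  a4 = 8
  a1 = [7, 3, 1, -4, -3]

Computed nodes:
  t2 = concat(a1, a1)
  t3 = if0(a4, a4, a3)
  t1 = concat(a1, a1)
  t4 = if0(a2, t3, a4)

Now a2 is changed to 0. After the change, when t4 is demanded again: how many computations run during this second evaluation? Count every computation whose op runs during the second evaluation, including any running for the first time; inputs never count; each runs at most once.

First evaluation (everything demanded from the output):
  t4 = if0(a2=-4 -> else branch a4) = 8

Propagation after the edit:
  t3: demanded for the first time — runs, produces -2.
  t4: runs — a2 -4->0; result -2.

Key observation: a condition flipped, so demand reaches new nodes — t3 runs for the first time.

Computations that run: t3, t4 — 2 in total.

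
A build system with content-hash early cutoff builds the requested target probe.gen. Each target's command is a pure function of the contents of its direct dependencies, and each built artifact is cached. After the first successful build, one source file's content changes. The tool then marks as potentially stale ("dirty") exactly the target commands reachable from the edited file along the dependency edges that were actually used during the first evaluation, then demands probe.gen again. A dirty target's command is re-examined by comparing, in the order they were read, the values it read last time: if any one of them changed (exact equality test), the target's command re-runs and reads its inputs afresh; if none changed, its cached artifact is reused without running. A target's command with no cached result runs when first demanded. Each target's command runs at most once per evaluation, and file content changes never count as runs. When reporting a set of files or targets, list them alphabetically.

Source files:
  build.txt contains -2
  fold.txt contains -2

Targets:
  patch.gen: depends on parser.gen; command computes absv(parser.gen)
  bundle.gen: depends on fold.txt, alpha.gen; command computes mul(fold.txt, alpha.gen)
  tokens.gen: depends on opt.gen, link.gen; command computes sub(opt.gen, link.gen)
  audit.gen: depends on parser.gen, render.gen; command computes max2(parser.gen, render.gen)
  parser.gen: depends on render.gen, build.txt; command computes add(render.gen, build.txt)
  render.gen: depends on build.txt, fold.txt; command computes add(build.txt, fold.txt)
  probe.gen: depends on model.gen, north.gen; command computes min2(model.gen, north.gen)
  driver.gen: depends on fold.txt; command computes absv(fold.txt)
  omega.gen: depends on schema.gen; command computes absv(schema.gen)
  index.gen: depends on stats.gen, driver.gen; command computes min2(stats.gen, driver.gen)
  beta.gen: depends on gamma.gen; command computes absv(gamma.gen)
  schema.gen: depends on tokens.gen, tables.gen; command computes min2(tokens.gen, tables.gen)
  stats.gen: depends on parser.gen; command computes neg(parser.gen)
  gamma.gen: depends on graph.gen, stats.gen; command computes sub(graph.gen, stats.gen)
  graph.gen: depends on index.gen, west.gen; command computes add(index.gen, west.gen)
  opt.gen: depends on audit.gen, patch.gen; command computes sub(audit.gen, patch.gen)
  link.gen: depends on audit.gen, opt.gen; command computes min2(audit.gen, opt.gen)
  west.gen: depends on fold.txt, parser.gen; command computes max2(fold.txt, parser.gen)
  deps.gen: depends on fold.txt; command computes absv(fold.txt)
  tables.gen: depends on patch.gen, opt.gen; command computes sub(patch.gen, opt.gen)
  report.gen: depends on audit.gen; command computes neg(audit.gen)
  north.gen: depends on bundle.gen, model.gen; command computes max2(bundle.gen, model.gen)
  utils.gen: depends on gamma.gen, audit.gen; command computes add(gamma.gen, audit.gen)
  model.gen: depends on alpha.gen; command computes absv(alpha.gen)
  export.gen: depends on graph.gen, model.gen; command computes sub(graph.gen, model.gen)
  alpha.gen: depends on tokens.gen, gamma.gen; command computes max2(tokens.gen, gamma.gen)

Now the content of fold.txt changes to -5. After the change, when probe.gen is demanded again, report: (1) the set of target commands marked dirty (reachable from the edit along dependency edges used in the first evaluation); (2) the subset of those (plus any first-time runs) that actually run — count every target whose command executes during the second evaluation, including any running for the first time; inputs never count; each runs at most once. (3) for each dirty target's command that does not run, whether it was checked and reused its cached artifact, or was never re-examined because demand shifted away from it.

First evaluation (everything demanded from the output):
  driver.gen = absv(-2) = 2
  render.gen = add(-2, -2) = -4
  parser.gen = add(-4, -2) = -6
  audit.gen = max2(-6, -4) = -4
  patch.gen = absv(-6) = 6
  opt.gen = sub(-4, 6) = -10
  link.gen = min2(-4, -10) = -10
  stats.gen = neg(-6) = 6
  index.gen = min2(6, 2) = 2
  tokens.gen = sub(-10, -10) = 0
  west.gen = max2(-2, -6) = -2
  graph.gen = add(2, -2) = 0
  gamma.gen = sub(0, 6) = -6
  alpha.gen = max2(0, -6) = 0
  bundle.gen = mul(-2, 0) = 0
  model.gen = absv(0) = 0
  north.gen = max2(0, 0) = 0
  probe.gen = min2(0, 0) = 0

Propagation after the edit:
  driver.gen: runs — fold.txt -2->-5; result 5.
  render.gen: runs — fold.txt -2->-5; result -7.
  parser.gen: runs — render.gen -4->-7; result -9.
  audit.gen: runs — parser.gen -6->-9; render.gen -4->-7; result -7.
  patch.gen: runs — parser.gen -6->-9; result 9.
  opt.gen: runs — audit.gen -4->-7; patch.gen 6->9; result -16.
  link.gen: runs — audit.gen -4->-7; opt.gen -10->-16; result -16.
  stats.gen: runs — parser.gen -6->-9; result 9.
  index.gen: runs — stats.gen 6->9; driver.gen 2->5; result 5.
  tokens.gen: runs — opt.gen -10->-16; link.gen -10->-16; result 0 (same value as before).
  west.gen: runs — fold.txt -2->-5; parser.gen -6->-9; result -5.
  graph.gen: runs — index.gen 2->5; west.gen -2->-5; result 0 (same value as before).
  gamma.gen: runs — stats.gen 6->9; result -9.
  alpha.gen: runs — gamma.gen -6->-9; result 0 (same value as before).
  bundle.gen: runs — fold.txt -2->-5; result 0 (same value as before).
  model.gen: checked — values it read are unchanged (alpha.gen unchanged); reused cached 0 without running.
  north.gen: checked — values it read are unchanged (bundle.gen unchanged, model.gen unchanged); reused cached 0 without running.
  probe.gen: checked — values it read are unchanged (model.gen unchanged, north.gen unchanged); reused cached 0 without running.

Key observation: the cutoff stops propagation at model.gen — its inputs' values are unchanged, so it reuses its cache.

Marked dirty: alpha.gen, audit.gen, bundle.gen, driver.gen, gamma.gen, graph.gen, index.gen, link.gen, model.gen, north.gen, opt.gen, parser.gen, patch.gen, probe.gen, render.gen, stats.gen, tokens.gen, west.gen.
Target commands that run: alpha.gen, audit.gen, bundle.gen, driver.gen, gamma.gen, graph.gen, index.gen, link.gen, opt.gen, parser.gen, patch.gen, render.gen, stats.gen, tokens.gen, west.gen — 15 in total.
Checked but reused from cache: model.gen, north.gen, probe.gen.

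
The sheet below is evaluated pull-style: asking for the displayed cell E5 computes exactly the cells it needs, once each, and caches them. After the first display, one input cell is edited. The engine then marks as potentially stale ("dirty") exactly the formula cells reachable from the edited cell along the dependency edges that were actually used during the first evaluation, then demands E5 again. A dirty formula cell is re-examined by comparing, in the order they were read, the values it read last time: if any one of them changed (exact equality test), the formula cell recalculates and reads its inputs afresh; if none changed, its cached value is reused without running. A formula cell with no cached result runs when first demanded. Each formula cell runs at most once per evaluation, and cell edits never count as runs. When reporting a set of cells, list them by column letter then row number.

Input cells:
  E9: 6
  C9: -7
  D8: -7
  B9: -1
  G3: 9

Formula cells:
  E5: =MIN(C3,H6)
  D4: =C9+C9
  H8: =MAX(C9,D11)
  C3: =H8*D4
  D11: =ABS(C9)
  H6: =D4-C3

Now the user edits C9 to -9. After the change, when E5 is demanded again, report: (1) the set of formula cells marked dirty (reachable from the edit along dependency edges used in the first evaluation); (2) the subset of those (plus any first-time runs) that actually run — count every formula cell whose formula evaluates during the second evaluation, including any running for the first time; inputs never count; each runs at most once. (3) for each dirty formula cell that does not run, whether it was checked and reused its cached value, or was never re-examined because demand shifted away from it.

First demand of the output computes:
  D4 = -7 + -7 = -14
  D11 = ABS(-7) = 7
  H8 = MAX(-7, 7) = 7
  C3 = 7 * -14 = -98
  H6 = -14 - -98 = 84
  E5 = MIN(-98, 84) = -98

After the edit, cleaning proceeds:
  D4: a read changed (C9 -7->-9; C9 -7->-9) — executes, giving -18.
  D11: a read changed (C9 -7->-9) — executes, giving 9.
  H8: a read changed (C9 -7->-9; D11 7->9) — executes, giving 9.
  C3: a read changed (H8 7->9; D4 -14->-18) — executes, giving -162.
  H6: a read changed (D4 -14->-18; C3 -98->-162) — executes, giving 144.
  E5: a read changed (C3 -98->-162; H6 84->144) — executes, giving -162.

The edit dirties: C3, D4, D11, E5, H6, H8.
6 formula cells run: C3, D4, D11, E5, H6, H8.
No dirty formula cell escaped a run.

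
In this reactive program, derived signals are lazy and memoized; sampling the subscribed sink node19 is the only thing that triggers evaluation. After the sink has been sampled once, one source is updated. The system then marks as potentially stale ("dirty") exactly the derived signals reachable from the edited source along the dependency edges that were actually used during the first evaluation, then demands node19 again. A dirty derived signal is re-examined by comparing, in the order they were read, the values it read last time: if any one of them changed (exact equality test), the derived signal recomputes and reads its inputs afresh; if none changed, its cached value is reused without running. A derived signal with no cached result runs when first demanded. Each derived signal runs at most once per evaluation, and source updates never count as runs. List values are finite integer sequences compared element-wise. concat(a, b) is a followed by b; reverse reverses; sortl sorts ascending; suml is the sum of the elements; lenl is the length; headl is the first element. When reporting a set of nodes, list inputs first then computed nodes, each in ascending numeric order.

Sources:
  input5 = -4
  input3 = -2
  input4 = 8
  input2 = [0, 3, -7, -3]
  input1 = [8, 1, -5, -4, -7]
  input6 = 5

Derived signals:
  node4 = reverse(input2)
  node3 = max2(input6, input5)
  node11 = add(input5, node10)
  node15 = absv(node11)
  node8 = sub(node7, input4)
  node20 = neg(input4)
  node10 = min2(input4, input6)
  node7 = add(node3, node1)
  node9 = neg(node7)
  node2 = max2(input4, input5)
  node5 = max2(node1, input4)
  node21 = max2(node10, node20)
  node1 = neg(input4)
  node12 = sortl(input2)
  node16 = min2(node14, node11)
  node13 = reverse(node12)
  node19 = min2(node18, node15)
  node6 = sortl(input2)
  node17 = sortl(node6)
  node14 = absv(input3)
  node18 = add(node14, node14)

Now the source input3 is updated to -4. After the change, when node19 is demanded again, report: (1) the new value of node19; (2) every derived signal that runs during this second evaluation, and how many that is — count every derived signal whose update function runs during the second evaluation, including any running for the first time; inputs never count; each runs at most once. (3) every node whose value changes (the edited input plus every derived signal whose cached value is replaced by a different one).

Demanding node19 again yields 1.
3 derived signals run: node14, node18, node19.
The nodes whose values change: input3, node14, node18.

First demand of the output computes:
  node10 = min2(8, 5) = 5
  node11 = add(-4, 5) = 1
  node14 = absv(-2) = 2
  node15 = absv(1) = 1
  node18 = add(2, 2) = 4
  node19 = min2(4, 1) = 1

After the edit, cleaning proceeds:
  node14: a read changed (input3 -2->-4) — executes, giving 4.
  node18: a read changed (node14 2->4; node14 2->4) — executes, giving 8.
  node19: a read changed (node18 4->8) — executes, giving 1 — identical to its old value.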